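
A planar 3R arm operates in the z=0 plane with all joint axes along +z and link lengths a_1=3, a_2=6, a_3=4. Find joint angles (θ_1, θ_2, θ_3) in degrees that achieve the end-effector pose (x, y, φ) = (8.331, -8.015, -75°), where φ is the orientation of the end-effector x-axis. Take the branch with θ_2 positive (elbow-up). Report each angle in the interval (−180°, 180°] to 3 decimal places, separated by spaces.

-59.993 44.989 -59.995

wrist centre = target − a_3·(cos φ, sin φ) = (7.2957, -4.1513)
cos θ_2 = (70.4609−3²−6²)/(2·3·6) = 0.7072; θ_2 = 44.9887° (elbow-up)
β = atan2(-4.1513,7.2957) = -29.6401°; ψ = atan2(4.2418,7.2435) = 30.3534°
θ_1 = β − ψ = -59.9935°
θ_3 = φ − θ_1 − θ_2 = -59.9953° (wrapped to (-180°,180°])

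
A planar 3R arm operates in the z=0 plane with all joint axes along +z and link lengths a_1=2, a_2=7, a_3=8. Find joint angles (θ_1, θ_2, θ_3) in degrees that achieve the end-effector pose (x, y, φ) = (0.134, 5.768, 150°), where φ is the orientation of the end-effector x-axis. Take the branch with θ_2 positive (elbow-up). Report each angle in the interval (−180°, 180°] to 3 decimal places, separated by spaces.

wrist centre = target − a_3·(cos φ, sin φ) = (7.0622, 1.7680)
cos θ_2 = (53.0005−2²−7²)/(2·2·7) = 0.0000; θ_2 = 89.9989° (elbow-up)
β = atan2(1.7680,7.0622) = 14.0549°; ψ = atan2(7.0000,2.0001) = 74.0536°
θ_1 = β − ψ = -59.9986°
θ_3 = φ − θ_1 − θ_2 = 119.9997° (wrapped to (-180°,180°])

-59.999 89.999 120.000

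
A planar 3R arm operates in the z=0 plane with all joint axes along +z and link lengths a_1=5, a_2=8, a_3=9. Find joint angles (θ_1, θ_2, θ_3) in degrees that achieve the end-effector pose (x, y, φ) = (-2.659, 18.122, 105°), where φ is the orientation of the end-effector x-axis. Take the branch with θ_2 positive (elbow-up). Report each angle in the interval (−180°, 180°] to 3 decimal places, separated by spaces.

wrist centre = target − a_3·(cos φ, sin φ) = (-0.3296, 9.4287)
cos θ_2 = (89.0084−5²−8²)/(2·5·8) = 0.0001; θ_2 = 89.9940° (elbow-up)
β = atan2(9.4287,-0.3296) = 92.0023°; ψ = atan2(8.0000,5.0008) = 57.9903°
θ_1 = β − ψ = 34.0120°
θ_3 = φ − θ_1 − θ_2 = -19.0059° (wrapped to (-180°,180°])

34.012 89.994 -19.006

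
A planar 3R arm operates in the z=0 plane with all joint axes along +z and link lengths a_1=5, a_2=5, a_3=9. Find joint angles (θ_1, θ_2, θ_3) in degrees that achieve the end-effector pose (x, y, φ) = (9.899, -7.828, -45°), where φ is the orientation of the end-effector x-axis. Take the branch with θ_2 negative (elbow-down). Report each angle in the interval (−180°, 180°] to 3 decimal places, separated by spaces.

wrist centre = target − a_3·(cos φ, sin φ) = (3.5350, -1.4640)
cos θ_2 = (14.6399−5²−5²)/(2·5·5) = -0.7072; θ_2 = -135.0077° (elbow-down)
β = atan2(-1.4640,3.5350) = -22.4969°; ψ = atan2(-3.5351,1.4640) = -67.5038°
θ_1 = β − ψ = 45.0069°
θ_3 = φ − θ_1 − θ_2 = 45.0008° (wrapped to (-180°,180°])

45.007 -135.008 45.001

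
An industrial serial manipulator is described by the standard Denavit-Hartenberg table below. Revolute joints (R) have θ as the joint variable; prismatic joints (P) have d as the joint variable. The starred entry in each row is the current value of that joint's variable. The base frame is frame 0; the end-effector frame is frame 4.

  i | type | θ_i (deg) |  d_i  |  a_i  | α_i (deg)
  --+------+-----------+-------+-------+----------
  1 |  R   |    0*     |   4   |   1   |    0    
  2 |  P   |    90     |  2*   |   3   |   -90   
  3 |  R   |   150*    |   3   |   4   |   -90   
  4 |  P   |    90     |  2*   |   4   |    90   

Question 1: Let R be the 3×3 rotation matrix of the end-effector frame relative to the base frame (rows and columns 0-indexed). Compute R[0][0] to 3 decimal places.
End-effector x-axis (col 0 of R) = (1.0000,-0.0000,-0.0000)
R[0][0] = 1.0000

1.000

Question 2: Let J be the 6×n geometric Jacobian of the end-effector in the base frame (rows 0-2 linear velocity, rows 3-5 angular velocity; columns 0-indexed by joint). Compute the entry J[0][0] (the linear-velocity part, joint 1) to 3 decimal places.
axis z_0 = ẑ; lever o_n−o_0 = (2.0000,-1.4641,5.7321)
cross product → J_v[:, 0] = (1.4641,2.0000,-0.0000)
J_ω[:, 0] = z_0
entry J[0][0] = 1.4641

1.464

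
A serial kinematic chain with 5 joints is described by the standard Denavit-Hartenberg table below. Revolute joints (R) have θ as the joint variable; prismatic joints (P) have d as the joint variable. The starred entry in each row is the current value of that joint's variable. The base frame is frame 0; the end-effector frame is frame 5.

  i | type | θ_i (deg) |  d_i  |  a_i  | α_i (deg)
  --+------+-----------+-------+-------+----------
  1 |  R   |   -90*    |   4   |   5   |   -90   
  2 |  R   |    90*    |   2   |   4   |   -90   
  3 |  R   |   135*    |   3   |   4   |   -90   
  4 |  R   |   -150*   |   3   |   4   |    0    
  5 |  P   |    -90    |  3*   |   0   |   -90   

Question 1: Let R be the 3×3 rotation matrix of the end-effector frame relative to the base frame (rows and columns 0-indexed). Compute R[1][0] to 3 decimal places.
-0.866

End-effector x-axis (col 0 of R) = (0.3536,-0.8660,-0.3536)
R[1][0] = -0.8660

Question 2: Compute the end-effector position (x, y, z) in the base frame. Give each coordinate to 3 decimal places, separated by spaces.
5.864 0.000 4.622

after link 1: o_1 = (0.0000, -5.0000, 4.0000)
after link 2: o_2 = (2.0000, -5.0000, 0.0000)
after link 3: o_3 = (-0.8284, -2.0000, 2.8284)
after link 4: o_4 = (3.7424, 0.0000, 2.5003)
after link 5: o_5 = (5.8637, 0.0000, 4.6216)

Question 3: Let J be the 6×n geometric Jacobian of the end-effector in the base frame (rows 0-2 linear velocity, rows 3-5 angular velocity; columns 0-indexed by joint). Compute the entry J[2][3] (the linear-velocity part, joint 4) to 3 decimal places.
axis z_3 = (0.7071,0.0000,0.7071); lever o_n−o_3 = (6.6921,2.0000,1.7932)
cross product → J_v[:, 3] = (-1.4142,3.4641,1.4142)
J_ω[:, 3] = z_3
entry J[2][3] = 1.4142

1.414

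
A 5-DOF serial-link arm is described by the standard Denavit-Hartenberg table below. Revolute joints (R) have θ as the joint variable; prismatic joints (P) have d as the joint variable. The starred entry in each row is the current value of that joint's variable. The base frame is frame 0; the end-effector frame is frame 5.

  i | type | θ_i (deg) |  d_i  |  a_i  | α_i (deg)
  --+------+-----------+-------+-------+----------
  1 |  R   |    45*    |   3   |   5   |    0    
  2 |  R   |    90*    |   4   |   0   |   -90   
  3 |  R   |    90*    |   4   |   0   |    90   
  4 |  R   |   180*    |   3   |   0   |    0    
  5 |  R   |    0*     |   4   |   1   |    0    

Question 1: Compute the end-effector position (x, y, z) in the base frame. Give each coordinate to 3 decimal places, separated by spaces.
-4.243 5.657 8.000

after link 1: o_1 = (3.5355, 3.5355, 3.0000)
after link 2: o_2 = (3.5355, 3.5355, 7.0000)
after link 3: o_3 = (0.7071, 0.7071, 7.0000)
after link 4: o_4 = (-1.4142, 2.8284, 7.0000)
after link 5: o_5 = (-4.2426, 5.6569, 8.0000)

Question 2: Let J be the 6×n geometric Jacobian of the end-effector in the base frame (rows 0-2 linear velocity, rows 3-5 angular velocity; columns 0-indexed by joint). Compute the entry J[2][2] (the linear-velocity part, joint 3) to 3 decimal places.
-7.000

axis z_2 = (-0.7071,-0.7071,0.0000); lever o_n−o_2 = (-7.7782,2.1213,1.0000)
cross product → J_v[:, 2] = (-0.7071,0.7071,-7.0000)
J_ω[:, 2] = z_2
entry J[2][2] = -7.0000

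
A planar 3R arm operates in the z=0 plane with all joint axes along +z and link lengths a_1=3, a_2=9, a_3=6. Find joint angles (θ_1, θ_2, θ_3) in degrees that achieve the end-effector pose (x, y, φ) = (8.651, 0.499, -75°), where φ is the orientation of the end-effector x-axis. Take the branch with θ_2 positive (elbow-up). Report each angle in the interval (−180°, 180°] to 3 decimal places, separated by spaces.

-29.995 89.995 -135.001

wrist centre = target − a_3·(cos φ, sin φ) = (7.0981, 6.2946)
cos θ_2 = (90.0042−3²−9²)/(2·3·9) = 0.0001; θ_2 = 89.9955° (elbow-up)
β = atan2(6.2946,7.0981) = 41.5665°; ψ = atan2(9.0000,3.0007) = 71.5610°
θ_1 = β − ψ = -29.9945°
θ_3 = φ − θ_1 − θ_2 = -135.0010° (wrapped to (-180°,180°])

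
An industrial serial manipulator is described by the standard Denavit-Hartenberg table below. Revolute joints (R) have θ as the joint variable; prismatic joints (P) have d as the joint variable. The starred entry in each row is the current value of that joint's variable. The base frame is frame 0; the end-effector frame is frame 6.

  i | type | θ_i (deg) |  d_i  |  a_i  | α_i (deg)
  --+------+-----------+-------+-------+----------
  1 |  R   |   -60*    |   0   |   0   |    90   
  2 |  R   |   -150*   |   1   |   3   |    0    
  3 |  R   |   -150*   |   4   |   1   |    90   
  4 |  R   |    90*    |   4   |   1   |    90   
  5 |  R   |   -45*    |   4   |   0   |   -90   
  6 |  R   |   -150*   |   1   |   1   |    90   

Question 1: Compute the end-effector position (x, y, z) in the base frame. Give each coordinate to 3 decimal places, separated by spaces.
-2.899 -7.169 0.603

after link 1: o_1 = (0.0000, 0.0000, 0.0000)
after link 2: o_2 = (-2.1651, 1.7500, -1.5000)
after link 3: o_3 = (-5.3792, -0.6830, -0.6340)
after link 4: o_4 = (-4.5131, -4.1830, -2.6340)
after link 5: o_5 = (-3.5131, -5.9151, 0.8301)
after link 6: o_6 = (-2.8988, -7.1685, 0.6034)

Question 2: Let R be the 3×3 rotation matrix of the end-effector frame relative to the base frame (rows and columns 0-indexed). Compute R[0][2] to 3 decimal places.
0.243

End-effector z-axis (col 2 of R) = (0.2428,0.2866,-0.9268)
R[0][2] = 0.2428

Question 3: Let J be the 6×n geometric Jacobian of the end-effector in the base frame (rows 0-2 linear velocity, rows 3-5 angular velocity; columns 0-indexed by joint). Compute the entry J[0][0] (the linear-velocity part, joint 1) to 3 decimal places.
7.169

axis z_0 = ẑ; lever o_n−o_0 = (-2.8988,-7.1685,0.6034)
cross product → J_v[:, 0] = (7.1685,-2.8988,0.0000)
J_ω[:, 0] = z_0
entry J[0][0] = 7.1685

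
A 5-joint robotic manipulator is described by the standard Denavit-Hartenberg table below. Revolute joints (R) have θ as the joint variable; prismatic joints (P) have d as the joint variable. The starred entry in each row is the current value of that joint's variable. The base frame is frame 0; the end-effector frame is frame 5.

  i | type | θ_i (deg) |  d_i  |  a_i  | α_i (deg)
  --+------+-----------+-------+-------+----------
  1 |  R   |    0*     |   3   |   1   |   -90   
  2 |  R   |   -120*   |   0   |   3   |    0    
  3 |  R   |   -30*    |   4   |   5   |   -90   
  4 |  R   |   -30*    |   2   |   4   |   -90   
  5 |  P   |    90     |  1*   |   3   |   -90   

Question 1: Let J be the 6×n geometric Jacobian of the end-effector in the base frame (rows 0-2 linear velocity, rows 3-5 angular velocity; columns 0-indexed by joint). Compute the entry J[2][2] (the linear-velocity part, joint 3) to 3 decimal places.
axis z_2 = (0.0000,1.0000,0.0000); lever o_n−o_2 = (-8.2631,5.1340,3.6160)
cross product → J_v[:, 2] = (3.6160,-0.0000,8.2631)
J_ω[:, 2] = z_2
entry J[2][2] = 8.2631

8.263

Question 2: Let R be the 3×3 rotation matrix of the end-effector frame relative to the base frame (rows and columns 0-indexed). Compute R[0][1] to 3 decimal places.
0.433

End-effector y-axis (col 1 of R) = (0.4330,0.8660,-0.2500)
R[0][1] = 0.4330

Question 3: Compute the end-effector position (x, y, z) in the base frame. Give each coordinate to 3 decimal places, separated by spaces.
after link 1: o_1 = (1.0000, 0.0000, 3.0000)
after link 2: o_2 = (-0.5000, -0.0000, 5.5981)
after link 3: o_3 = (-4.8301, 4.0000, 8.0981)
after link 4: o_4 = (-6.8301, 6.0000, 11.5622)
after link 5: o_5 = (-8.7631, 5.1340, 9.2141)

-8.763 5.134 9.214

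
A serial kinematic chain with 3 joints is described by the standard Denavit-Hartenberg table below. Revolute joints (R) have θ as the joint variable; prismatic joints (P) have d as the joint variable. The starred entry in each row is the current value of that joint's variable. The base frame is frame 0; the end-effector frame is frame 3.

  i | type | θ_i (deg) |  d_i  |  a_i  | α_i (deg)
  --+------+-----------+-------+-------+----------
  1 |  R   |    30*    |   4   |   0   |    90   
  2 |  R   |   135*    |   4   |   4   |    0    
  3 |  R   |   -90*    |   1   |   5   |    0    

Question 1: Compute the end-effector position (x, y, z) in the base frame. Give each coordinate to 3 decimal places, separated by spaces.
3.112 -3.977 10.364

after link 1: o_1 = (0.0000, 0.0000, 4.0000)
after link 2: o_2 = (-0.4495, -4.8783, 6.8284)
after link 3: o_3 = (3.1124, -3.9766, 10.3640)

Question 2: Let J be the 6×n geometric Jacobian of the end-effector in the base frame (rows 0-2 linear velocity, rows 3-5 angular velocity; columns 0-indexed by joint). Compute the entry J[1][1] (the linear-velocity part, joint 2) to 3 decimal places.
axis z_1 = (0.5000,-0.8660,0.0000); lever o_n−o_1 = (3.1124,-3.9766,6.3640)
cross product → J_v[:, 1] = (-5.5114,-3.1820,0.7071)
J_ω[:, 1] = z_1
entry J[1][1] = -3.1820

-3.182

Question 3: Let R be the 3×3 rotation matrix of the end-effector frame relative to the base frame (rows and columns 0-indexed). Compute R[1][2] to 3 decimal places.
End-effector z-axis (col 2 of R) = (0.5000,-0.8660,0.0000)
R[1][2] = -0.8660

-0.866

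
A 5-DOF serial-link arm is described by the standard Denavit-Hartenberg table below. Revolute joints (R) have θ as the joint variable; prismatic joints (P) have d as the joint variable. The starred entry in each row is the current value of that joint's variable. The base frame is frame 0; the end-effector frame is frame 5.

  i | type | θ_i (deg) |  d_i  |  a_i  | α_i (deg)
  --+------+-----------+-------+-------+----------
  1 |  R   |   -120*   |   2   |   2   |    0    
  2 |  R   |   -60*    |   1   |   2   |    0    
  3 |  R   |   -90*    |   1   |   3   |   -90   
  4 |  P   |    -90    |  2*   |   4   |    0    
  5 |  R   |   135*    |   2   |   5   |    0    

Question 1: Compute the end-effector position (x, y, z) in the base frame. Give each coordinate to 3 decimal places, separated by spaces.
after link 1: o_1 = (-1.0000, -1.7321, 2.0000)
after link 2: o_2 = (-3.0000, -1.7321, 3.0000)
after link 3: o_3 = (-3.0000, 1.2679, 4.0000)
after link 4: o_4 = (-5.0000, 1.2679, 8.0000)
after link 5: o_5 = (-7.0000, 4.8035, 4.4645)

-7.000 4.803 4.464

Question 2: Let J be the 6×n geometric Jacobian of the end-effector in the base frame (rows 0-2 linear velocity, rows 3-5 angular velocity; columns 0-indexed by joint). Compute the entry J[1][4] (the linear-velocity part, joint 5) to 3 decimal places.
-3.536

axis z_4 = (-1.0000,-0.0000,0.0000); lever o_n−o_4 = (-2.0000,3.5355,-3.5355)
cross product → J_v[:, 4] = (0.0000,-3.5355,-3.5355)
J_ω[:, 4] = z_4
entry J[1][4] = -3.5355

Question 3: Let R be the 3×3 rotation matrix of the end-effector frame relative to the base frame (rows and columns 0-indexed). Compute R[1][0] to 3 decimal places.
End-effector x-axis (col 0 of R) = (-0.0000,0.7071,-0.7071)
R[1][0] = 0.7071

0.707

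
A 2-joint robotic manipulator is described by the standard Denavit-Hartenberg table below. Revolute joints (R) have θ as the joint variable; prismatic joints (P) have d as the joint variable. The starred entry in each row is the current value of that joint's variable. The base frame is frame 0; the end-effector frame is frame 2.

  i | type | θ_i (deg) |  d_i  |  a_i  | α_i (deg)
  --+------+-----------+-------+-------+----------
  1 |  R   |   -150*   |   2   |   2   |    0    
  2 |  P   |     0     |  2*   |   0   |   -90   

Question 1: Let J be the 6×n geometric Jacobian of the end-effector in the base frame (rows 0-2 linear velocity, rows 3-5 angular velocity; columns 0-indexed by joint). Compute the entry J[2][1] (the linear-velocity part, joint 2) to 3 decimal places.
prismatic axis z_1 = (0.0000,0.0000,1.0000)
J_v[:, 1] = z_1; J_ω[:, 1] = (0,0,0)
entry J[2][1] = 1.0000

1.000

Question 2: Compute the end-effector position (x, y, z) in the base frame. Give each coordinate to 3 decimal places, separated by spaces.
-1.732 -1.000 4.000

after link 1: o_1 = (-1.7321, -1.0000, 2.0000)
after link 2: o_2 = (-1.7321, -1.0000, 4.0000)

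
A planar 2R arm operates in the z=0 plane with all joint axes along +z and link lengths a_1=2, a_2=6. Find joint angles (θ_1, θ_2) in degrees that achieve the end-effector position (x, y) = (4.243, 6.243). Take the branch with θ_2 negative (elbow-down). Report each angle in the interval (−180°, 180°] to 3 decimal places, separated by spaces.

cos θ_2 = (56.9781−2²−6²)/(2·2·6) = 0.7074; θ_2 = -44.9746° (elbow-down)
β = atan2(6.2430,4.2430) = 55.7984°; ψ = atan2(-4.2408,6.2445) = -34.1811°
θ_1 = β − ψ = 89.9794°

89.979 -44.975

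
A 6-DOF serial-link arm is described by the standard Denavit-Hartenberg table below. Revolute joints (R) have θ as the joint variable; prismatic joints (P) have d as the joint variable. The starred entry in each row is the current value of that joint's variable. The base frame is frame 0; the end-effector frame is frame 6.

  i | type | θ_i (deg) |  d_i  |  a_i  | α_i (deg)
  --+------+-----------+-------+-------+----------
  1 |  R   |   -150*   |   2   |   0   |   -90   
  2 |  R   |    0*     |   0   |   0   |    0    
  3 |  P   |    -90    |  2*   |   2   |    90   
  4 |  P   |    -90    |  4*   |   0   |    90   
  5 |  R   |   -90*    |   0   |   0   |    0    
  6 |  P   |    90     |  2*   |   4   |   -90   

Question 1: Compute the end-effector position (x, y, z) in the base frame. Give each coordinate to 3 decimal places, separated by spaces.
after link 1: o_1 = (0.0000, 0.0000, 2.0000)
after link 2: o_2 = (0.0000, 0.0000, 2.0000)
after link 3: o_3 = (1.0000, -1.7321, 4.0000)
after link 4: o_4 = (4.4641, 0.2679, 4.0000)
after link 5: o_5 = (4.4641, 0.2679, 4.0000)
after link 6: o_6 = (2.4641, 3.7321, 2.0000)

2.464 3.732 2.000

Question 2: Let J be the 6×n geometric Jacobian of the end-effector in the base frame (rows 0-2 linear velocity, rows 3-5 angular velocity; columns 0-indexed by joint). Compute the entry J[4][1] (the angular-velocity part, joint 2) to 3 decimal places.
axis z_1 = (0.5000,-0.8660,0.0000); lever o_n−o_1 = (2.4641,3.7321,0.0000)
cross product → J_v[:, 1] = (-0.0000,0.0000,4.0000)
J_ω[:, 1] = z_1
entry J[4][1] = -0.8660

-0.866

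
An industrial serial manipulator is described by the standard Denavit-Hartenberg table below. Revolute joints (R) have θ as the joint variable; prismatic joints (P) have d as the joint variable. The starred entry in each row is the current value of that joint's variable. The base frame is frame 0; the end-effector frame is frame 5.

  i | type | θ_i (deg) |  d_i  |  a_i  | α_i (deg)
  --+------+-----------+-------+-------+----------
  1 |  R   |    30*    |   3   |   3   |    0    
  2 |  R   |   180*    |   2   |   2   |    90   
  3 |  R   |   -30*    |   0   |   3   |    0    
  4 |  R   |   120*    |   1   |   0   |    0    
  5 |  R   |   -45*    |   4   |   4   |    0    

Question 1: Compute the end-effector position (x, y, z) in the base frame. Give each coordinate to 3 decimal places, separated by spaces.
after link 1: o_1 = (2.5981, 1.5000, 3.0000)
after link 2: o_2 = (0.8660, 0.5000, 5.0000)
after link 3: o_3 = (-1.3840, -0.7990, 3.5000)
after link 4: o_4 = (-1.8840, 0.0670, 3.5000)
after link 5: o_5 = (-6.3335, 2.1169, 6.3284)

-6.333 2.117 6.328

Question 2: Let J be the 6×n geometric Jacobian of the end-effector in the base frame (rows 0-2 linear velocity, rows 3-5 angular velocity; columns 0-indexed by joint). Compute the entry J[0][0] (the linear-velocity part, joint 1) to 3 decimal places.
axis z_0 = ẑ; lever o_n−o_0 = (-6.3335,2.1169,6.3284)
cross product → J_v[:, 0] = (-2.1169,-6.3335,0.0000)
J_ω[:, 0] = z_0
entry J[0][0] = -2.1169

-2.117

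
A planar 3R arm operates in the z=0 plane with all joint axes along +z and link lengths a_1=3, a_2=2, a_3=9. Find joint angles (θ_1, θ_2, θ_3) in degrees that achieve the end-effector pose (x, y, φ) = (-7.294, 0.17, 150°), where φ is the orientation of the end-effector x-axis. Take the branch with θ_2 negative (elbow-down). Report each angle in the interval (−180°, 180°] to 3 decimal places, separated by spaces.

-59.995 -60.005 -90.000

wrist centre = target − a_3·(cos φ, sin φ) = (0.5002, -4.3300)
cos θ_2 = (18.9991−3²−2²)/(2·3·2) = 0.4999; θ_2 = -60.0048° (elbow-down)
β = atan2(-4.3300,0.5002) = -83.4100°; ψ = atan2(-1.7321,3.9999) = -23.4150°
θ_1 = β − ψ = -59.9951°
θ_3 = φ − θ_1 − θ_2 = -90.0001° (wrapped to (-180°,180°])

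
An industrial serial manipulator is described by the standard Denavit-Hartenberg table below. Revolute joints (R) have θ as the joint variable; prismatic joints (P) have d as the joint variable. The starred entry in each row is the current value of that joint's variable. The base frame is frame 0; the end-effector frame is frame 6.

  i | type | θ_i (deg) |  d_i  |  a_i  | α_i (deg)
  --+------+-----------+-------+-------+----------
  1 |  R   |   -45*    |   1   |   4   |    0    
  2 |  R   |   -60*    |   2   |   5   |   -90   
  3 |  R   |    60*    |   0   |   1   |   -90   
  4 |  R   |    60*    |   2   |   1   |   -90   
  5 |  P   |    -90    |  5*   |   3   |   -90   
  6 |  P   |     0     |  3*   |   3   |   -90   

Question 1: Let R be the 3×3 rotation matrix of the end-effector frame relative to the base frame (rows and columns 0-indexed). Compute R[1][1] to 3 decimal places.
End-effector y-axis (col 1 of R) = (0.9012,0.0173,0.4330)
R[1][1] = 0.0173

0.017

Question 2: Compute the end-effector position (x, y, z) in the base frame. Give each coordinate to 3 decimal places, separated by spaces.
-2.261 1.220 0.152

after link 1: o_1 = (2.8284, -2.8284, 1.0000)
after link 2: o_2 = (1.5343, -7.6581, 3.0000)
after link 3: o_3 = (1.4049, -8.1410, 2.1340)
after link 4: o_4 = (0.9520, -6.4853, 0.7010)
after link 5: o_5 = (-0.2300, -1.2374, 2.9510)
after link 6: o_6 = (-2.2613, 1.2201, 0.1519)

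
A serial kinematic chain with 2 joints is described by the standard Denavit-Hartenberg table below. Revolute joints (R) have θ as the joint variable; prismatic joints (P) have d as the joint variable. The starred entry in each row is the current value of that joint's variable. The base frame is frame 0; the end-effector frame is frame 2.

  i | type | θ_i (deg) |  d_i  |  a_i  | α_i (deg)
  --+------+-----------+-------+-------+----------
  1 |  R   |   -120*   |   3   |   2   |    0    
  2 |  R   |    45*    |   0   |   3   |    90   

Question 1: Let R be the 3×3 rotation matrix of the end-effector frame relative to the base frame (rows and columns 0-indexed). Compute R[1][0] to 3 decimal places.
End-effector x-axis (col 0 of R) = (0.2588,-0.9659,0.0000)
R[1][0] = -0.9659

-0.966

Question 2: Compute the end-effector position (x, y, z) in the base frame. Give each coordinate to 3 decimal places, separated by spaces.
-0.224 -4.630 3.000

after link 1: o_1 = (-1.0000, -1.7321, 3.0000)
after link 2: o_2 = (-0.2235, -4.6298, 3.0000)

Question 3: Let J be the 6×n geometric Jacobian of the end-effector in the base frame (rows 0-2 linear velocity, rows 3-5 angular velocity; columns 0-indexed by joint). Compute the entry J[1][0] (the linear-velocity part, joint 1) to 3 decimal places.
-0.224

axis z_0 = ẑ; lever o_n−o_0 = (-0.2235,-4.6298,3.0000)
cross product → J_v[:, 0] = (4.6298,-0.2235,0.0000)
J_ω[:, 0] = z_0
entry J[1][0] = -0.2235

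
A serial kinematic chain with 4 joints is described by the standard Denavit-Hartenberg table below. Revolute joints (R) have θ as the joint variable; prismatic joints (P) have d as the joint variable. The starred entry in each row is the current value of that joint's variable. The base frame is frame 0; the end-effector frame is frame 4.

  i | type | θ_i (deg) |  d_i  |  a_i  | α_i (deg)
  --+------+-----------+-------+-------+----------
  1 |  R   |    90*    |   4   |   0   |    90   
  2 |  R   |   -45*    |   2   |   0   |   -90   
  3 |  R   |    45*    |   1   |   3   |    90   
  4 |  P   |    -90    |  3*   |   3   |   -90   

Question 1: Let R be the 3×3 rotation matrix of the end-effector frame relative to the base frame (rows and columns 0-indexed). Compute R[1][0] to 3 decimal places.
End-effector x-axis (col 0 of R) = (-0.0000,-0.7071,-0.7071)
R[1][0] = -0.7071

-0.707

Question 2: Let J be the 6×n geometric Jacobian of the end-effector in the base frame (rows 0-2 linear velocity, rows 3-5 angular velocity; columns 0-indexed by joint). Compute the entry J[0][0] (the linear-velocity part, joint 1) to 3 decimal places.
axis z_0 = ẑ; lever o_n−o_0 = (2.0000,1.5858,-0.4142)
cross product → J_v[:, 0] = (-1.5858,2.0000,0.0000)
J_ω[:, 0] = z_0
entry J[0][0] = -1.5858

-1.586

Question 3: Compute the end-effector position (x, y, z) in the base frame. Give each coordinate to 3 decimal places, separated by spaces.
after link 1: o_1 = (0.0000, 0.0000, 4.0000)
after link 2: o_2 = (2.0000, -0.0000, 4.0000)
after link 3: o_3 = (-0.1213, 2.2071, 3.2071)
after link 4: o_4 = (2.0000, 1.5858, -0.4142)

2.000 1.586 -0.414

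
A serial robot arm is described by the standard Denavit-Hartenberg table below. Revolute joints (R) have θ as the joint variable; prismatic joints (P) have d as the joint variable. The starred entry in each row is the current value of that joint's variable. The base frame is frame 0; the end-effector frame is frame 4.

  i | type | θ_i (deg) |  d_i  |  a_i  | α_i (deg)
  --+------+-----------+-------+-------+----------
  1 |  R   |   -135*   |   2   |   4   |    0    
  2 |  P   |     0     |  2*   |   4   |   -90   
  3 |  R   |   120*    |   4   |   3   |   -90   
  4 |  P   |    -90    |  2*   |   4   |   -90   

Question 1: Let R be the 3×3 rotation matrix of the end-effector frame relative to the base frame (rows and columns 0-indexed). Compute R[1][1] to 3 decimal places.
-0.612

End-effector y-axis (col 1 of R) = (-0.6124,-0.6124,-0.5000)
R[1][1] = -0.6124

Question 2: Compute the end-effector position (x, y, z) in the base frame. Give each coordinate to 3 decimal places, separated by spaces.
after link 1: o_1 = (-2.8284, -2.8284, 2.0000)
after link 2: o_2 = (-5.6569, -5.6569, 4.0000)
after link 3: o_3 = (-1.7678, -7.4246, 1.4019)
after link 4: o_4 = (2.2854, -9.0283, 2.4019)

2.285 -9.028 2.402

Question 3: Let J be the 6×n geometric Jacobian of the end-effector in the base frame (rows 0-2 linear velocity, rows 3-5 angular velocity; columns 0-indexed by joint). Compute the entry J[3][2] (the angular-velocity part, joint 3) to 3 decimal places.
0.707

axis z_2 = (0.7071,-0.7071,0.0000); lever o_n−o_2 = (7.9423,-3.3714,-1.5981)
cross product → J_v[:, 2] = (1.1300,1.1300,3.2321)
J_ω[:, 2] = z_2
entry J[3][2] = 0.7071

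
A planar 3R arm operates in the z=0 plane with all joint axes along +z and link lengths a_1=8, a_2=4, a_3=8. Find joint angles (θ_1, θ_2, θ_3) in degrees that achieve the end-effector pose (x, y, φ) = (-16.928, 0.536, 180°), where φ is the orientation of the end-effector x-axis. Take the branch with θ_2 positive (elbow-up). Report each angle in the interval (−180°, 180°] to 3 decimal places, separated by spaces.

149.999 90.003 -60.002

wrist centre = target − a_3·(cos φ, sin φ) = (-8.9280, 0.5360)
cos θ_2 = (79.9965−8²−4²)/(2·8·4) = -0.0001; θ_2 = 90.0032° (elbow-up)
β = atan2(0.5360,-8.9280) = 176.5643°; ψ = atan2(4.0000,7.9998) = 26.5657°
θ_1 = β − ψ = 149.9986°
θ_3 = φ − θ_1 − θ_2 = -60.0018° (wrapped to (-180°,180°])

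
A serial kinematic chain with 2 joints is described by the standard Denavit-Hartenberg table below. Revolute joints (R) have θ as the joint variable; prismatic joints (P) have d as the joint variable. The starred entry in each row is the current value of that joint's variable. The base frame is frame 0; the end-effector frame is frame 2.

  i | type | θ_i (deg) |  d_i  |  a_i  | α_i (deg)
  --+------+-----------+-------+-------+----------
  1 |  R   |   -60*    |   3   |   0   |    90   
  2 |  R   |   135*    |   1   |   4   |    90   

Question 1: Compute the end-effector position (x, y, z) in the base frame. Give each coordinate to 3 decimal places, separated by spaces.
-2.280 1.949 5.828

after link 1: o_1 = (0.0000, 0.0000, 3.0000)
after link 2: o_2 = (-2.2802, 1.9495, 5.8284)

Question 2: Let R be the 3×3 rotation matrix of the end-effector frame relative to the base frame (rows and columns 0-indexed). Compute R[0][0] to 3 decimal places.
End-effector x-axis (col 0 of R) = (-0.3536,0.6124,0.7071)
R[0][0] = -0.3536

-0.354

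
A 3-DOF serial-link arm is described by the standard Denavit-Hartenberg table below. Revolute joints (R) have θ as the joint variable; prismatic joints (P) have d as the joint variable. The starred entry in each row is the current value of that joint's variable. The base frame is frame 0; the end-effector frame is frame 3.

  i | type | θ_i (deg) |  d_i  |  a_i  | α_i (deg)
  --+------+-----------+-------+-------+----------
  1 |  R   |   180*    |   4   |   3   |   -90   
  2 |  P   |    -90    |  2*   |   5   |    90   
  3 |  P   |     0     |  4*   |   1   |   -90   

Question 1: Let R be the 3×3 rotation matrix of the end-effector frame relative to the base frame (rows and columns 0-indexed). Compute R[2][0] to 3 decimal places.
1.000

End-effector x-axis (col 0 of R) = (-0.0000,0.0000,1.0000)
R[2][0] = 1.0000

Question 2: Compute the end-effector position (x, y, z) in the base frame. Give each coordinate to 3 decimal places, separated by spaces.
after link 1: o_1 = (-3.0000, 0.0000, 4.0000)
after link 2: o_2 = (-3.0000, -2.0000, 9.0000)
after link 3: o_3 = (1.0000, -2.0000, 10.0000)

1.000 -2.000 10.000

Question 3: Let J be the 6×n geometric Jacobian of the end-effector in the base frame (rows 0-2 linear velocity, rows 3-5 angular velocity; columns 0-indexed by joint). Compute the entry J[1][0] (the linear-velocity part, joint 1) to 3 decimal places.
1.000

axis z_0 = ẑ; lever o_n−o_0 = (1.0000,-2.0000,10.0000)
cross product → J_v[:, 0] = (2.0000,1.0000,-0.0000)
J_ω[:, 0] = z_0
entry J[1][0] = 1.0000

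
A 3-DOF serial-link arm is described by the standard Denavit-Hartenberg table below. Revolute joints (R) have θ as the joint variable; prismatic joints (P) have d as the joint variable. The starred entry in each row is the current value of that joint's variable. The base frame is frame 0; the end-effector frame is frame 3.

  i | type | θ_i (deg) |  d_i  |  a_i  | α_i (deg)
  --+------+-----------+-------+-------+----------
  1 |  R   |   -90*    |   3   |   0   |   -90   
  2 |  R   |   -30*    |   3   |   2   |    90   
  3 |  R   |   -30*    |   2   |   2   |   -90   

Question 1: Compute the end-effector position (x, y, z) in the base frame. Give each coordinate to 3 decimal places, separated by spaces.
2.000 -2.232 6.598

after link 1: o_1 = (0.0000, 0.0000, 3.0000)
after link 2: o_2 = (3.0000, -1.7321, 4.0000)
after link 3: o_3 = (2.0000, -2.2321, 6.5981)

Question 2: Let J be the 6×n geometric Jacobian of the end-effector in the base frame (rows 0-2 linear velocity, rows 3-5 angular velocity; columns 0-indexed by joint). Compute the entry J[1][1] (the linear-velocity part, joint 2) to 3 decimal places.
axis z_1 = (1.0000,0.0000,0.0000); lever o_n−o_1 = (2.0000,-2.2321,3.5981)
cross product → J_v[:, 1] = (0.0000,-3.5981,-2.2321)
J_ω[:, 1] = z_1
entry J[1][1] = -3.5981

-3.598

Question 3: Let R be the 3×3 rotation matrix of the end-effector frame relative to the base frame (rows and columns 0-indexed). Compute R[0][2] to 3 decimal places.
0.866

End-effector z-axis (col 2 of R) = (0.8660,-0.4330,0.2500)
R[0][2] = 0.8660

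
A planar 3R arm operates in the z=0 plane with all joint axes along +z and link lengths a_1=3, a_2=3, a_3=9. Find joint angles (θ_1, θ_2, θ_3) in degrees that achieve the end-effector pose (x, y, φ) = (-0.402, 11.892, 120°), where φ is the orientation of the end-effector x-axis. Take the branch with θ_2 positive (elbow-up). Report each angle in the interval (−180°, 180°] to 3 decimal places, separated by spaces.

29.988 30.020 59.992

wrist centre = target − a_3·(cos φ, sin φ) = (4.0980, 4.0978)
cos θ_2 = (33.5853−3²−3²)/(2·3·3) = 0.8659; θ_2 = 30.0199° (elbow-up)
β = atan2(4.0978,4.0980) = 44.9984°; ψ = atan2(1.5009,5.5976) = 15.0099°
θ_1 = β − ψ = 29.9885°
θ_3 = φ − θ_1 − θ_2 = 59.9917° (wrapped to (-180°,180°])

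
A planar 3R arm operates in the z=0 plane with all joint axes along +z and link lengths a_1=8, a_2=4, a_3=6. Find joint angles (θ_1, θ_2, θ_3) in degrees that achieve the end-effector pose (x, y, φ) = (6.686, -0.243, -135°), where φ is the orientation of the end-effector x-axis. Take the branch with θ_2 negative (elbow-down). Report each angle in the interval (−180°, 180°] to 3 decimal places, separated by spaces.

29.994 -29.988 -135.006

wrist centre = target − a_3·(cos φ, sin φ) = (10.9286, 3.9996)
cos θ_2 = (135.4323−8²−4²)/(2·8·4) = 0.8661; θ_2 = -29.9880° (elbow-down)
β = atan2(3.9996,10.9286) = 20.1015°; ψ = atan2(-1.9993,11.4645) = -9.8922°
θ_1 = β − ψ = 29.9937°
θ_3 = φ − θ_1 − θ_2 = -135.0057° (wrapped to (-180°,180°])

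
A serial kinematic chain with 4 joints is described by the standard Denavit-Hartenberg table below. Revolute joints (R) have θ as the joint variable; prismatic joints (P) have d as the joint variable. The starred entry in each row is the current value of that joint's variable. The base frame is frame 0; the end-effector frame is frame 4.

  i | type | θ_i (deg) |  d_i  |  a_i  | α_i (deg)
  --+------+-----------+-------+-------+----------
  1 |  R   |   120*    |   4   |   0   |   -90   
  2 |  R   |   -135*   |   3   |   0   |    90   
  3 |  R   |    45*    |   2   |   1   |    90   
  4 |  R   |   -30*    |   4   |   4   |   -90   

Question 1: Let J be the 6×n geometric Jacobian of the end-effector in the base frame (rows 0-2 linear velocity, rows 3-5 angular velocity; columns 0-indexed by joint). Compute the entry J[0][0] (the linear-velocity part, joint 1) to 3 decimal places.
5.329

axis z_0 = ẑ; lever o_n−o_0 = (-0.7663,-5.3291,8.2321)
cross product → J_v[:, 0] = (5.3291,-0.7663,0.0000)
J_ω[:, 0] = z_0
entry J[0][0] = 5.3291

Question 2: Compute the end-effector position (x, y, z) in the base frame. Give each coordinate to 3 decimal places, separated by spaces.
after link 1: o_1 = (0.0000, 0.0000, 4.0000)
after link 2: o_2 = (-2.5981, -1.5000, 4.0000)
after link 3: o_3 = (-2.2533, -3.5113, 3.0858)
after link 4: o_4 = (-0.7663, -5.3291, 8.2321)

-0.766 -5.329 8.232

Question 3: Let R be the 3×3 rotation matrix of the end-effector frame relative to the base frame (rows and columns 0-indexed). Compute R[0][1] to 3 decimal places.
End-effector y-axis (col 1 of R) = (-0.8624,0.0795,-0.5000)
R[0][1] = -0.8624

-0.862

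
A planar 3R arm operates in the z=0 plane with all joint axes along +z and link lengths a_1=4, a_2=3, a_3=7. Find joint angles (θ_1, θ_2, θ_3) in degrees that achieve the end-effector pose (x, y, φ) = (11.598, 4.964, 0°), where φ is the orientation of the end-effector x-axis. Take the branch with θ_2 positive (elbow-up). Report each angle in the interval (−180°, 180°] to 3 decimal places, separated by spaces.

wrist centre = target − a_3·(cos φ, sin φ) = (4.5980, 4.9640)
cos θ_2 = (45.7829−4²−3²)/(2·4·3) = 0.8660; θ_2 = 30.0082° (elbow-up)
β = atan2(4.9640,4.5980) = 47.1920°; ψ = atan2(1.5004,6.5979) = 12.8113°
θ_1 = β − ψ = 34.3807°
θ_3 = φ − θ_1 − θ_2 = -64.3888° (wrapped to (-180°,180°])

34.381 30.008 -64.389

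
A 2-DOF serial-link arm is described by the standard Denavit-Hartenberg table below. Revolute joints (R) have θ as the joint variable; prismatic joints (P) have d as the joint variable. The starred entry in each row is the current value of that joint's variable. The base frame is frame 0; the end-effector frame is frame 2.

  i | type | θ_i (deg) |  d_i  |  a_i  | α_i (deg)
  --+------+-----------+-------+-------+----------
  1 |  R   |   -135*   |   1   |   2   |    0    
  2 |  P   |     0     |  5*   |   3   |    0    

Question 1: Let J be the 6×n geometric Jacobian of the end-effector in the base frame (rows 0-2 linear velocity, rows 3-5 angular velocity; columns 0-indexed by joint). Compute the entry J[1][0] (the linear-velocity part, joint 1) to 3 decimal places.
-3.536

axis z_0 = ẑ; lever o_n−o_0 = (-3.5355,-3.5355,6.0000)
cross product → J_v[:, 0] = (3.5355,-3.5355,0.0000)
J_ω[:, 0] = z_0
entry J[1][0] = -3.5355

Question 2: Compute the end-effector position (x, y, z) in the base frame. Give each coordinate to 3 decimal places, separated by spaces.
-3.536 -3.536 6.000

after link 1: o_1 = (-1.4142, -1.4142, 1.0000)
after link 2: o_2 = (-3.5355, -3.5355, 6.0000)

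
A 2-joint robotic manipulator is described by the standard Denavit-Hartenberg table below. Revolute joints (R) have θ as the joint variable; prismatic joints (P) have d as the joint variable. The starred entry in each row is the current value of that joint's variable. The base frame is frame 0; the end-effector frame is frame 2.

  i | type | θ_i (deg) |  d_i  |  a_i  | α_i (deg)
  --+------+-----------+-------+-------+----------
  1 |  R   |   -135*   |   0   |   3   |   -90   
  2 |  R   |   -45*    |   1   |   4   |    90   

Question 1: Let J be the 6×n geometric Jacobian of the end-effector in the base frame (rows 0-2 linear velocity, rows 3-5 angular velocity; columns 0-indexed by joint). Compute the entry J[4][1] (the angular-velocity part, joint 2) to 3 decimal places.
-0.707

axis z_1 = (0.7071,-0.7071,0.0000); lever o_n−o_1 = (-1.2929,-2.7071,2.8284)
cross product → J_v[:, 1] = (-2.0000,-2.0000,-2.8284)
J_ω[:, 1] = z_1
entry J[4][1] = -0.7071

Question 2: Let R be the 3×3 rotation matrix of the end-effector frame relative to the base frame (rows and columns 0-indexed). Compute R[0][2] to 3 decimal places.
End-effector z-axis (col 2 of R) = (0.5000,0.5000,0.7071)
R[0][2] = 0.5000

0.500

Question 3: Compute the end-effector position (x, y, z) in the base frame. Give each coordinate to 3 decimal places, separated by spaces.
-3.414 -4.828 2.828

after link 1: o_1 = (-2.1213, -2.1213, 0.0000)
after link 2: o_2 = (-3.4142, -4.8284, 2.8284)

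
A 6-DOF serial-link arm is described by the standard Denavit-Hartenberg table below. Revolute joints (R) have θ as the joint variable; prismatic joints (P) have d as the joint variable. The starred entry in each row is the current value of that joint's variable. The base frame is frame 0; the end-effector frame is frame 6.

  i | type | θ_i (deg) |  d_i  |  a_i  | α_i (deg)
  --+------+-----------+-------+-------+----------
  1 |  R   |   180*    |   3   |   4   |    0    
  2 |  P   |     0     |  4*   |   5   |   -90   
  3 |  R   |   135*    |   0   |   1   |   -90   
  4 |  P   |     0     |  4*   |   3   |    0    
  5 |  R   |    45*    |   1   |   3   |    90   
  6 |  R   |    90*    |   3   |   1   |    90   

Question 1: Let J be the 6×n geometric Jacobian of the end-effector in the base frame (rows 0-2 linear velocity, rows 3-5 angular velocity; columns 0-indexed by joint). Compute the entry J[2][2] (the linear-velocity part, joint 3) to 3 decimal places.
axis z_2 = (-0.0000,-1.0000,0.0000); lever o_n−o_2 = (10.0711,-0.0000,-1.5858)
cross product → J_v[:, 2] = (1.5858,0.0000,10.0711)
J_ω[:, 2] = z_2
entry J[2][2] = 10.0711

10.071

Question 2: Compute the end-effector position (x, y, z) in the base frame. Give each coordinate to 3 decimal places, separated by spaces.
1.071 -0.000 5.414

after link 1: o_1 = (-4.0000, 0.0000, 3.0000)
after link 2: o_2 = (-9.0000, 0.0000, 7.0000)
after link 3: o_3 = (-8.2929, 0.0000, 6.2929)
after link 4: o_4 = (-3.3431, 0.0000, 7.0000)
after link 5: o_5 = (-1.1360, 2.1213, 6.2071)
after link 6: o_6 = (1.0711, -0.0000, 5.4142)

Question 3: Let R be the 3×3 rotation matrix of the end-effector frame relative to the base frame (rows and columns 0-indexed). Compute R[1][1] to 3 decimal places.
End-effector y-axis (col 1 of R) = (0.5000,-0.7071,-0.5000)
R[1][1] = -0.7071

-0.707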